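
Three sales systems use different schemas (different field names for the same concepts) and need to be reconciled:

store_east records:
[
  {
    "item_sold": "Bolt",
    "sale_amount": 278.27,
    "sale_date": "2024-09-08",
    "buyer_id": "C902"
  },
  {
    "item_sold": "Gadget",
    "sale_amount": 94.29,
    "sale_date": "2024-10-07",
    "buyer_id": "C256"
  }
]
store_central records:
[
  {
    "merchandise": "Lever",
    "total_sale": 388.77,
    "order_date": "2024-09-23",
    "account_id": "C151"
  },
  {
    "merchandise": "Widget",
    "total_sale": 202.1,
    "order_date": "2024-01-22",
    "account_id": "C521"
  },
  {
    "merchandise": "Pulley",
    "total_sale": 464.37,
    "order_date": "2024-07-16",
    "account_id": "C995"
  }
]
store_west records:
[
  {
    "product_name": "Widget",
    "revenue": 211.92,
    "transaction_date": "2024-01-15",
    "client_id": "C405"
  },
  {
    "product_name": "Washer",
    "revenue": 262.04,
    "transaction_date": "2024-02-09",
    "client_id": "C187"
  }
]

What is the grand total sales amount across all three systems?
1901.76

Schema reconciliation - all amount fields map to sale amount:

store_east (sale_amount): 372.56
store_central (total_sale): 1055.24
store_west (revenue): 473.96

Grand total: 1901.76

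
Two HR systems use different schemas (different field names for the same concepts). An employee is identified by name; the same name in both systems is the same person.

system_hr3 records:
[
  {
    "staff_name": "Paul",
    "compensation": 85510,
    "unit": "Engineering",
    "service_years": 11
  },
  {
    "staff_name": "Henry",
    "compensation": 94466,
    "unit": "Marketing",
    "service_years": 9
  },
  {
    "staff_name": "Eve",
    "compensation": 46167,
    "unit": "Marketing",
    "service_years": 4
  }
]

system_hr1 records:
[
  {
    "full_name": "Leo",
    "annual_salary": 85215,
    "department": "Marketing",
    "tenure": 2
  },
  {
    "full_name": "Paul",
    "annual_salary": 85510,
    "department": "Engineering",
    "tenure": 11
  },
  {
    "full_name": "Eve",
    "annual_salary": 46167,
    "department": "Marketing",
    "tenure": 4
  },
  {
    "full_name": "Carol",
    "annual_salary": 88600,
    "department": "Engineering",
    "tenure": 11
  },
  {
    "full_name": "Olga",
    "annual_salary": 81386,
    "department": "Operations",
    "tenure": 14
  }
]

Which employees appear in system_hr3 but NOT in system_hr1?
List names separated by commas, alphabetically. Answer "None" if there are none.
Henry

Schema mapping: "staff_name" (system_hr3) = "full_name" (system_hr1) = employee name

Names in system_hr3: ['Eve', 'Henry', 'Paul']
Names in system_hr1: ['Carol', 'Eve', 'Leo', 'Olga', 'Paul']

In system_hr3 but not system_hr1: ['Henry']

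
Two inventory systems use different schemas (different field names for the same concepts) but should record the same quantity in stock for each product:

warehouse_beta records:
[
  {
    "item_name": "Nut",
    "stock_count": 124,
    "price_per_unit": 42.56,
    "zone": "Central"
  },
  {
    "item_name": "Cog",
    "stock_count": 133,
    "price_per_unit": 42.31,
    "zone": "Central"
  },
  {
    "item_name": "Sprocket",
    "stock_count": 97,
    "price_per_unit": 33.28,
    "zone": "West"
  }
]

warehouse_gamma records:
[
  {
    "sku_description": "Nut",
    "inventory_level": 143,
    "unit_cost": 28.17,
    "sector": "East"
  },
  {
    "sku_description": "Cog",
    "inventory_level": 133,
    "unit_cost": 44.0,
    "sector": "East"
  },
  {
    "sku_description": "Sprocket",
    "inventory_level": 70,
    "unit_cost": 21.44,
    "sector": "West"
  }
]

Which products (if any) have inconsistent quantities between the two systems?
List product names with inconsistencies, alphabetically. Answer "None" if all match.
Nut, Sprocket

Schema mappings:
- "item_name" (warehouse_beta) = "sku_description" (warehouse_gamma) = product name
- "stock_count" (warehouse_beta) = "inventory_level" (warehouse_gamma) = quantity

Comparison:
  Nut: 124 vs 143 - MISMATCH
  Cog: 133 vs 133 - MATCH
  Sprocket: 97 vs 70 - MISMATCH

Products with inconsistencies: Nut, Sprocket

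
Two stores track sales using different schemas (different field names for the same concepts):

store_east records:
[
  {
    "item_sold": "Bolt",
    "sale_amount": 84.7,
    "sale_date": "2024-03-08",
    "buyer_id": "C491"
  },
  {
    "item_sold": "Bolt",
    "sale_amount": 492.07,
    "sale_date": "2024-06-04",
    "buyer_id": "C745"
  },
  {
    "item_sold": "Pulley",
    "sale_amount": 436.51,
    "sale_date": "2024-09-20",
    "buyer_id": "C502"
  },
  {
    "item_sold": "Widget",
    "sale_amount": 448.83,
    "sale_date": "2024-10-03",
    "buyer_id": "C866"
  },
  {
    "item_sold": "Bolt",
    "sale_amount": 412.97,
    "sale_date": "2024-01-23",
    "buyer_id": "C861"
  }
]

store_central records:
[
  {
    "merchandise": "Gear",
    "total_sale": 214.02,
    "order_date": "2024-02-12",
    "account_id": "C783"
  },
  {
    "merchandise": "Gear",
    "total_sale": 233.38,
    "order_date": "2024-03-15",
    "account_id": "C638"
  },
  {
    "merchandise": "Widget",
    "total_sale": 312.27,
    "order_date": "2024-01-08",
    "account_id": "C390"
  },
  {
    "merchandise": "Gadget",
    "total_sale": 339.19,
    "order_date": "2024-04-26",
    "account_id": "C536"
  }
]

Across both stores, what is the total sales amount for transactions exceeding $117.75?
2889.24

Schema mapping: "sale_amount" (store_east) = "total_sale" (store_central) = sale amount

Sum of sales > $117.75 in store_east: 1790.38
Sum of sales > $117.75 in store_central: 1098.86

Total: 1790.38 + 1098.86 = 2889.24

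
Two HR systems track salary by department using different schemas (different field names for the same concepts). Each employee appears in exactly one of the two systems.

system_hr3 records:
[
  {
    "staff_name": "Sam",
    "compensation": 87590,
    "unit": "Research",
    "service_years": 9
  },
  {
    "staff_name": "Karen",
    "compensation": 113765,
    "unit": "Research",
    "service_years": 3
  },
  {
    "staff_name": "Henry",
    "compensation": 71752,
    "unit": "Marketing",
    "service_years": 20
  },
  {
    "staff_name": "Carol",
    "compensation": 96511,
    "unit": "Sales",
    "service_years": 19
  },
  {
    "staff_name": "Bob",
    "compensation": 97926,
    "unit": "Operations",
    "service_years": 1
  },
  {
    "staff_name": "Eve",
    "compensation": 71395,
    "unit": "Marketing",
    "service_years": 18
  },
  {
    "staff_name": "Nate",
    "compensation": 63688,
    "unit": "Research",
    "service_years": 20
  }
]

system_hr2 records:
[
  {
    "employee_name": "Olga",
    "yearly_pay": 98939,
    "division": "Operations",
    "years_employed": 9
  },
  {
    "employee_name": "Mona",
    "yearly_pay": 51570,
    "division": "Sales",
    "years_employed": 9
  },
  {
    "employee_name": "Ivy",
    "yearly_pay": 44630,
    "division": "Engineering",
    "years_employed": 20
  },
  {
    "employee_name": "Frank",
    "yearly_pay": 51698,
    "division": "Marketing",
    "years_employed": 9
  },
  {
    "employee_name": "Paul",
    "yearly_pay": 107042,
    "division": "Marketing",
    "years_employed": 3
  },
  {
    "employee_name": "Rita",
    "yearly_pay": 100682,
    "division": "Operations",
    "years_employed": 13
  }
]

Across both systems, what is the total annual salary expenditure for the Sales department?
148081

Schema mappings:
- "unit" (system_hr3) = "division" (system_hr2) = department
- "compensation" (system_hr3) = "yearly_pay" (system_hr2) = salary

Sales salaries from system_hr3: 96511
Sales salaries from system_hr2: 51570

Total: 96511 + 51570 = 148081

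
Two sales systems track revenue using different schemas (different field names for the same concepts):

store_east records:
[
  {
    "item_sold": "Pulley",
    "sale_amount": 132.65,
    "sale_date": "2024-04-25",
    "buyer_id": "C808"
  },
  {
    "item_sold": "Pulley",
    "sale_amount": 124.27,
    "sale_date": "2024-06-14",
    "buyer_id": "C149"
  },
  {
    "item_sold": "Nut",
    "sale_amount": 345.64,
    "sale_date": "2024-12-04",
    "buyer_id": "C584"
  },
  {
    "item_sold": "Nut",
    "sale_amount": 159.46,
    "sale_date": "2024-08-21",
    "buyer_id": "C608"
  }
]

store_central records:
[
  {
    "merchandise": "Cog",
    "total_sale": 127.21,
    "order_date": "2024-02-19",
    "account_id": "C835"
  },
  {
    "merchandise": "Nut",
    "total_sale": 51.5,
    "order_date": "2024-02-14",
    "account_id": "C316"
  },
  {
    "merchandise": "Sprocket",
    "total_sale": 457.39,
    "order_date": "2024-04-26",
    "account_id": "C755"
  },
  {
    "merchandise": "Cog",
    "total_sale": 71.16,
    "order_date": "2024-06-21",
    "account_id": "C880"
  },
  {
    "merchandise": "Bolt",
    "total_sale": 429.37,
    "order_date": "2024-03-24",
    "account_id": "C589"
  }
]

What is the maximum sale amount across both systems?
457.39

Reconcile: "sale_amount" (store_east) = "total_sale" (store_central) = sale amount

Maximum in store_east: 345.64
Maximum in store_central: 457.39

Overall maximum: max(345.64, 457.39) = 457.39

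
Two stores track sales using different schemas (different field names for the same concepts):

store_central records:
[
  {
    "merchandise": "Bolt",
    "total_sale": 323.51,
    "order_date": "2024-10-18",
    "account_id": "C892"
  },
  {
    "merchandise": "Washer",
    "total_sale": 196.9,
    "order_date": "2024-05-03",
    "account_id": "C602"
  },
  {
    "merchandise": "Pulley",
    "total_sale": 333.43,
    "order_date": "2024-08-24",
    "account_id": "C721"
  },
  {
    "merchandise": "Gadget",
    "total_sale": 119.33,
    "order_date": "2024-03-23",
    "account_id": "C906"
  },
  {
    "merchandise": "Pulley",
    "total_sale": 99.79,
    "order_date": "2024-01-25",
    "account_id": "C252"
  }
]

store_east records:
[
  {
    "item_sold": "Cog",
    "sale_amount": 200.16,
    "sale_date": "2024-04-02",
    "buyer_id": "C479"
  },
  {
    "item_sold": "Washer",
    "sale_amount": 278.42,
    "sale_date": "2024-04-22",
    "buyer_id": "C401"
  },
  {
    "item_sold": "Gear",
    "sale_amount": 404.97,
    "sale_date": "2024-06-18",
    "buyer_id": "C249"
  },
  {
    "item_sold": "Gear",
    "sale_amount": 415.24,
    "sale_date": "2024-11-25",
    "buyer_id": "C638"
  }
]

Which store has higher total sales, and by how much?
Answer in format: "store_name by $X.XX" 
store_east by $225.83

Schema mapping: "total_sale" (store_central) = "sale_amount" (store_east) = sale amount

Total for store_central: 1072.96
Total for store_east: 1298.79

Difference: |1072.96 - 1298.79| = 225.83
store_east has higher sales by $225.83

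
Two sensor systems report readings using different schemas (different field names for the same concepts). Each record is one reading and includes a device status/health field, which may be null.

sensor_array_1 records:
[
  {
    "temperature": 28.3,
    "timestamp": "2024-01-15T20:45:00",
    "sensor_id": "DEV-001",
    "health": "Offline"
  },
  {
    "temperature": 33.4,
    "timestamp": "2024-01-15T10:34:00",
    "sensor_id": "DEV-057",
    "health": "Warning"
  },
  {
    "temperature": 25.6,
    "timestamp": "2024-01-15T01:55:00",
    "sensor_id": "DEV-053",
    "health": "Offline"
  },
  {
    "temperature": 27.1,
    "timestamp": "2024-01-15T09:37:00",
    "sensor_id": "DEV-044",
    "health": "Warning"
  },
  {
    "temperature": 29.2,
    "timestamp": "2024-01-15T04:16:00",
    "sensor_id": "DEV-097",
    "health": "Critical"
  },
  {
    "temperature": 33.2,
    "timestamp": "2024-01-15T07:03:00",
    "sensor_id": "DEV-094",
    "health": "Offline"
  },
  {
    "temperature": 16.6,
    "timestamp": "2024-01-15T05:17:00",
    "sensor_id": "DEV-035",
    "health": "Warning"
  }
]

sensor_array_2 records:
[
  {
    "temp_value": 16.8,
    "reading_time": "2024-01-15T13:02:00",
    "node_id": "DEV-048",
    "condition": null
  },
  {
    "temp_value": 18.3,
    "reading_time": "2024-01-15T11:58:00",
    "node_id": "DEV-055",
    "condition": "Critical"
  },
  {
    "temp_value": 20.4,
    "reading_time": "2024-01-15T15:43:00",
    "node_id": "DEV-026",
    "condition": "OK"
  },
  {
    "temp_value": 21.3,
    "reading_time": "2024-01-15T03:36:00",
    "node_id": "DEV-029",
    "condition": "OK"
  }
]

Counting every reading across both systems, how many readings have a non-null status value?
10

Schema mapping: "health" (sensor_array_1) = "condition" (sensor_array_2) = status

Non-null in sensor_array_1: 7
Non-null in sensor_array_2: 3

Total non-null: 7 + 3 = 10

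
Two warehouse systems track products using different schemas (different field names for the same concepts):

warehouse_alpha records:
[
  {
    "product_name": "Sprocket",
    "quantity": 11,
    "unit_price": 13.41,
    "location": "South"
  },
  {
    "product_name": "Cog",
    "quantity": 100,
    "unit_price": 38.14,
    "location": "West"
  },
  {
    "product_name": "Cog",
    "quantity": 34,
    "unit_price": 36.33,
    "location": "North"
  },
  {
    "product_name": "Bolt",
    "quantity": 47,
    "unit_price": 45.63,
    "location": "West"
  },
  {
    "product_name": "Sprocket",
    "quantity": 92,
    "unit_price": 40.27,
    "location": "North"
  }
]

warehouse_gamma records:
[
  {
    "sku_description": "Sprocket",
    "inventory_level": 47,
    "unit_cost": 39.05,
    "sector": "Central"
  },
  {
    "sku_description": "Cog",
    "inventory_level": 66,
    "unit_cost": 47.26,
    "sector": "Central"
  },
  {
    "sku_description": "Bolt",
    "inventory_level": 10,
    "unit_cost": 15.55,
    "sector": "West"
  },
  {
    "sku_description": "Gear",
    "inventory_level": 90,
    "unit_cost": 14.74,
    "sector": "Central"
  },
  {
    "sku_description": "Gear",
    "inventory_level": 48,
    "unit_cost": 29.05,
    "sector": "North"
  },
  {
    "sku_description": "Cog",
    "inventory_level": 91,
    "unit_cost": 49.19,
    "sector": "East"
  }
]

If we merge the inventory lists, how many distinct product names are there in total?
4

Schema mapping: "product_name" (warehouse_alpha) = "sku_description" (warehouse_gamma) = product name

Products in warehouse_alpha: ['Bolt', 'Cog', 'Sprocket']
Products in warehouse_gamma: ['Bolt', 'Cog', 'Gear', 'Sprocket']

Union (unique products): ['Bolt', 'Cog', 'Gear', 'Sprocket']
Count: 4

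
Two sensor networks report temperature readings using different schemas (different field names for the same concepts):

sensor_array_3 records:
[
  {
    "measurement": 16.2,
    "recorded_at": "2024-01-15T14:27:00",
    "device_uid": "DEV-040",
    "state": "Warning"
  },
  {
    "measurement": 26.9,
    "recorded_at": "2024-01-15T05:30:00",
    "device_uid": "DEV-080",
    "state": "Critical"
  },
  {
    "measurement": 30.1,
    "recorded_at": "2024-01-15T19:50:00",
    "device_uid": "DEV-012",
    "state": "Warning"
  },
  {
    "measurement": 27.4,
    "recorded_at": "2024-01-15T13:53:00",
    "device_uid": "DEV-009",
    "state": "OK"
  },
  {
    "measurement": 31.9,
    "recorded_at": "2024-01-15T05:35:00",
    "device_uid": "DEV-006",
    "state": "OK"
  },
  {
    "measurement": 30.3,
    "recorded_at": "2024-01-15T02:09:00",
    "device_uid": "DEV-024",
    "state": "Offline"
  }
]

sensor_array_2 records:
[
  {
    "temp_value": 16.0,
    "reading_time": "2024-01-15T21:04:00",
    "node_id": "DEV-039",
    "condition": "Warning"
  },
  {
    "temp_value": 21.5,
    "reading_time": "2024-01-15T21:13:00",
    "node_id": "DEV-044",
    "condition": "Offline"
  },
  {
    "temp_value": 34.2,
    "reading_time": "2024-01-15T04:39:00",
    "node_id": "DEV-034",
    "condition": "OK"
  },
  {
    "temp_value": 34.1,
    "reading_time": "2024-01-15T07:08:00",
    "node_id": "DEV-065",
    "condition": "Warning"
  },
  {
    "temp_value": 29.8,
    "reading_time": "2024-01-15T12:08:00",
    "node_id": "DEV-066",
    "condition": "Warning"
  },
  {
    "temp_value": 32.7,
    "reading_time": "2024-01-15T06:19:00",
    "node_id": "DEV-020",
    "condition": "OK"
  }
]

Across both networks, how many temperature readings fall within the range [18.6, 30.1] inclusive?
5

Schema mapping: "measurement" (sensor_array_3) = "temp_value" (sensor_array_2) = temperature

Readings in [18.6, 30.1] from sensor_array_3: 3
Readings in [18.6, 30.1] from sensor_array_2: 2

Total count: 3 + 2 = 5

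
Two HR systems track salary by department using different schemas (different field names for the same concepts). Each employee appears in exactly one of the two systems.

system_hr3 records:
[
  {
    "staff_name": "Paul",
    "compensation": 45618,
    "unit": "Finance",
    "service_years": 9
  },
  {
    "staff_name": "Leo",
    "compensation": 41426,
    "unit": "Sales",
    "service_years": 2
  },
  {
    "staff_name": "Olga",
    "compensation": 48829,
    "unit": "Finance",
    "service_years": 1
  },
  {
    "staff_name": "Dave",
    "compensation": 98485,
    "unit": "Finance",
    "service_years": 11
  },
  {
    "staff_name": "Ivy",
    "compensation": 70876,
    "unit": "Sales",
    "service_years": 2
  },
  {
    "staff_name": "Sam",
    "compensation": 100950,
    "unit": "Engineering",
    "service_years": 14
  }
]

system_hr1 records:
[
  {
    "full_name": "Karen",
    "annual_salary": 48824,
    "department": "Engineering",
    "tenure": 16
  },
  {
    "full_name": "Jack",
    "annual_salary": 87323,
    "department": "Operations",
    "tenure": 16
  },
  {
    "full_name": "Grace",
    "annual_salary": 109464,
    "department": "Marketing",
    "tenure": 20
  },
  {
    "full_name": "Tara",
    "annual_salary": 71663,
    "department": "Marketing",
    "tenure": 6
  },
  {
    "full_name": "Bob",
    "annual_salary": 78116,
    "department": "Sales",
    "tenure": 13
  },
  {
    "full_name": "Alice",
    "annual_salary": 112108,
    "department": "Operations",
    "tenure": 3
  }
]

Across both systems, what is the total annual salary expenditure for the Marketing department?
181127

Schema mappings:
- "unit" (system_hr3) = "department" (system_hr1) = department
- "compensation" (system_hr3) = "annual_salary" (system_hr1) = salary

Marketing salaries from system_hr3: 0
Marketing salaries from system_hr1: 181127

Total: 0 + 181127 = 181127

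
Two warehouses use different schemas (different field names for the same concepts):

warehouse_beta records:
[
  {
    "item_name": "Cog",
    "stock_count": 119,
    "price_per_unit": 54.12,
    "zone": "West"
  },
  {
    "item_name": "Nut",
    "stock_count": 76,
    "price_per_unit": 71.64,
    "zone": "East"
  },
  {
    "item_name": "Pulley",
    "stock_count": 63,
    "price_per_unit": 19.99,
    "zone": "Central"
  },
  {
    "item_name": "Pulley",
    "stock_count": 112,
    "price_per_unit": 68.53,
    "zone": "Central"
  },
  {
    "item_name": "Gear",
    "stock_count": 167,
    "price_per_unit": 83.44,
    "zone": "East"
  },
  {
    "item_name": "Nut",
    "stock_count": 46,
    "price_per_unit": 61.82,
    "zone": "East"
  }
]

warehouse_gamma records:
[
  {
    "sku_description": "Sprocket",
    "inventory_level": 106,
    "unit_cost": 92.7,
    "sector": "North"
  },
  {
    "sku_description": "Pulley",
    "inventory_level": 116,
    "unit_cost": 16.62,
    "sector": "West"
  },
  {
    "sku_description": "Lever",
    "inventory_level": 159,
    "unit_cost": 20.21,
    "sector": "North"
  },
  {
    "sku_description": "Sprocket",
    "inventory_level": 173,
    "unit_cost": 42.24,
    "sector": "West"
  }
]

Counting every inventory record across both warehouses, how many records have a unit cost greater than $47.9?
6

Schema mapping: "price_per_unit" (warehouse_beta) = "unit_cost" (warehouse_gamma) = unit cost

Records > $47.9 in warehouse_beta: 5
Records > $47.9 in warehouse_gamma: 1

Total count: 5 + 1 = 6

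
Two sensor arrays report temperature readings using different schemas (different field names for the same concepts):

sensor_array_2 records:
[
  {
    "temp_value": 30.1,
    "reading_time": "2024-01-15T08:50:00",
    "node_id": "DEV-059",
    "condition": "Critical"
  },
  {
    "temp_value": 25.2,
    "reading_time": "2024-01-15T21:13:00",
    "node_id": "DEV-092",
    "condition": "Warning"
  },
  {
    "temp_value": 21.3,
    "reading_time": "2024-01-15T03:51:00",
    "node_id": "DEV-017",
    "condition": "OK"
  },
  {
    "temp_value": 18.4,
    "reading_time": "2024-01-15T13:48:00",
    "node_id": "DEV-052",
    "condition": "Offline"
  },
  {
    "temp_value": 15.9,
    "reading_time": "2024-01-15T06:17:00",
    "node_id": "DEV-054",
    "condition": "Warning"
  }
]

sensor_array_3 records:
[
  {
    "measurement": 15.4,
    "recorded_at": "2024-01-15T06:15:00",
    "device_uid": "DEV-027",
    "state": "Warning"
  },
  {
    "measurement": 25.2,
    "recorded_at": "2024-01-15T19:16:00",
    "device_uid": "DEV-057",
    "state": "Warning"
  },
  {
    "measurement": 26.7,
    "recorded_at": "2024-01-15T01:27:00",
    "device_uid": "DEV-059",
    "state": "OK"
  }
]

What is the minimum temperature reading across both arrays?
15.4

Schema mapping: "temp_value" (sensor_array_2) = "measurement" (sensor_array_3) = temperature reading

Minimum in sensor_array_2: 15.9
Minimum in sensor_array_3: 15.4

Overall minimum: min(15.9, 15.4) = 15.4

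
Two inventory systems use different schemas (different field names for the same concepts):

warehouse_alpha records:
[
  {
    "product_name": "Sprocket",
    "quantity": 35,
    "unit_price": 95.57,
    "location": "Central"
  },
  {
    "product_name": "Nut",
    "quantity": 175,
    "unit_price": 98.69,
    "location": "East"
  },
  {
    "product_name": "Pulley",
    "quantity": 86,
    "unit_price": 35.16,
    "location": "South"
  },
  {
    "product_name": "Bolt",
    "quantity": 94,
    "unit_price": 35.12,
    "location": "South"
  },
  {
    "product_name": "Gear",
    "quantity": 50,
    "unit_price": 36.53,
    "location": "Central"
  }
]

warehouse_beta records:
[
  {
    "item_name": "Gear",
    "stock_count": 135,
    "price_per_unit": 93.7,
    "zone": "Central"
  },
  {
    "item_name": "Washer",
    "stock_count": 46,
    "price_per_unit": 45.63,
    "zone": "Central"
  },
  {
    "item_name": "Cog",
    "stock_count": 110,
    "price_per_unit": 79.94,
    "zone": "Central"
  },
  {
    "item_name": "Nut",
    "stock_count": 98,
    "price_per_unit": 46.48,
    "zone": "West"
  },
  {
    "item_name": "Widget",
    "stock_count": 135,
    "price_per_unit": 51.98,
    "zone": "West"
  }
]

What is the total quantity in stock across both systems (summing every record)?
964

To reconcile these schemas, identify the field holding the quantity in stock in each system:
1. In warehouse_alpha it is "quantity"
2. In warehouse_beta it is "stock_count"

From warehouse_alpha: 35 + 175 + 86 + 94 + 50 = 440
From warehouse_beta: 135 + 46 + 110 + 98 + 135 = 524

Total: 440 + 524 = 964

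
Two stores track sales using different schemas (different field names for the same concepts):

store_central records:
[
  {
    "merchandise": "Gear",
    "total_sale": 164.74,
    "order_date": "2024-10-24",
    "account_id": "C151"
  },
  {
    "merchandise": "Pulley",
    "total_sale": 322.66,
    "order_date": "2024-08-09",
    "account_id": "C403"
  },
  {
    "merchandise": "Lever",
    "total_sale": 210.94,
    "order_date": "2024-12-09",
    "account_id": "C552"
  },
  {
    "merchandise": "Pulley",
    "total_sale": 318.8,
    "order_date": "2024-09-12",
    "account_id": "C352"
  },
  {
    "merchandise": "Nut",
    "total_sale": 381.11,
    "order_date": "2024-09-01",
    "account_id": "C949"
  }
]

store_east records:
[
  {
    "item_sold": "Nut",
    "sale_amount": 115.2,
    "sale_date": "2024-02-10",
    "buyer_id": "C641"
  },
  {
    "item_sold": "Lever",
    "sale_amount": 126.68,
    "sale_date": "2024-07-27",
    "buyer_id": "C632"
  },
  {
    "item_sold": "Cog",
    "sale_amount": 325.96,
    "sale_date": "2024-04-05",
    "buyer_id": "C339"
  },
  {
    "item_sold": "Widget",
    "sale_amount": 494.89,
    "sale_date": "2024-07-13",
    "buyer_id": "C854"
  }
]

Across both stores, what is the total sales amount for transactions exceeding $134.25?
2219.1

Schema mapping: "total_sale" (store_central) = "sale_amount" (store_east) = sale amount

Sum of sales > $134.25 in store_central: 1398.25
Sum of sales > $134.25 in store_east: 820.85

Total: 1398.25 + 820.85 = 2219.1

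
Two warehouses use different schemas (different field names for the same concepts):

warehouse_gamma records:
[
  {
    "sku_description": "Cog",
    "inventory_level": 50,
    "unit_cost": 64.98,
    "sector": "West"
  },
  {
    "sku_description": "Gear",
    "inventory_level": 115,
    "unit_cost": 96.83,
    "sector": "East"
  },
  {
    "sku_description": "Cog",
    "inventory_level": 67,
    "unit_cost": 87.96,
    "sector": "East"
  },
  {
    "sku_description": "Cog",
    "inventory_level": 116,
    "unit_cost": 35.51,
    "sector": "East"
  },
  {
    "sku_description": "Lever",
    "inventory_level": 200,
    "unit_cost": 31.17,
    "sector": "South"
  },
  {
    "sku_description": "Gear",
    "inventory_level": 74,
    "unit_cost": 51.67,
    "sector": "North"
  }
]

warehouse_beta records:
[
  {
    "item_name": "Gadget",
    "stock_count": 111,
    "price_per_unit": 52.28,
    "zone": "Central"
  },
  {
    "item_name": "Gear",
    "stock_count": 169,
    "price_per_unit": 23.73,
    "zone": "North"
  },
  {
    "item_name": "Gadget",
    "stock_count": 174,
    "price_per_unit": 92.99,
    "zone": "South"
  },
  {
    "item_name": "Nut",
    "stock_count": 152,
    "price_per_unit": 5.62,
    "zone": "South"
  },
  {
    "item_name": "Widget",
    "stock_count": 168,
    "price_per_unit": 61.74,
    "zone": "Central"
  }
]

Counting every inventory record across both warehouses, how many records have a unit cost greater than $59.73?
5

Schema mapping: "unit_cost" (warehouse_gamma) = "price_per_unit" (warehouse_beta) = unit cost

Records > $59.73 in warehouse_gamma: 3
Records > $59.73 in warehouse_beta: 2

Total count: 3 + 2 = 5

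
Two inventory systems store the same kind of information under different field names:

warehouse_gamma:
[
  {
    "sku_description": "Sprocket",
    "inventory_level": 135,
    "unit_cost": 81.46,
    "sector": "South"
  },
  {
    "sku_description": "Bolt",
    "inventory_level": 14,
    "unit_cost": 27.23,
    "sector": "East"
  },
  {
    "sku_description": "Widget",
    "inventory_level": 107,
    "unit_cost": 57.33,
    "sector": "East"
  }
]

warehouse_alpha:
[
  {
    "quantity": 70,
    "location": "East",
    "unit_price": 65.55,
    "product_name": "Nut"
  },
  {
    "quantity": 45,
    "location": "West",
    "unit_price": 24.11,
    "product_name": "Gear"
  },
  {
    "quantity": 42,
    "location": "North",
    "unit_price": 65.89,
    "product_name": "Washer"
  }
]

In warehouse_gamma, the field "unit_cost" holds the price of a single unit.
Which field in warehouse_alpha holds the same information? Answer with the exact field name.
unit_price

In warehouse_gamma, "unit_cost" holds the price of a single unit.
The fields in warehouse_alpha are: "quantity", "location", "unit_price", "product_name".
"unit_price" is the match: the name refers to the same concept and its values are decimal currency amounts (e.g. 65.55, 24.11).
The other fields ("quantity", "location", "product_name") hold different kinds of data.

So "unit_cost" in warehouse_gamma corresponds to "unit_price" in warehouse_alpha.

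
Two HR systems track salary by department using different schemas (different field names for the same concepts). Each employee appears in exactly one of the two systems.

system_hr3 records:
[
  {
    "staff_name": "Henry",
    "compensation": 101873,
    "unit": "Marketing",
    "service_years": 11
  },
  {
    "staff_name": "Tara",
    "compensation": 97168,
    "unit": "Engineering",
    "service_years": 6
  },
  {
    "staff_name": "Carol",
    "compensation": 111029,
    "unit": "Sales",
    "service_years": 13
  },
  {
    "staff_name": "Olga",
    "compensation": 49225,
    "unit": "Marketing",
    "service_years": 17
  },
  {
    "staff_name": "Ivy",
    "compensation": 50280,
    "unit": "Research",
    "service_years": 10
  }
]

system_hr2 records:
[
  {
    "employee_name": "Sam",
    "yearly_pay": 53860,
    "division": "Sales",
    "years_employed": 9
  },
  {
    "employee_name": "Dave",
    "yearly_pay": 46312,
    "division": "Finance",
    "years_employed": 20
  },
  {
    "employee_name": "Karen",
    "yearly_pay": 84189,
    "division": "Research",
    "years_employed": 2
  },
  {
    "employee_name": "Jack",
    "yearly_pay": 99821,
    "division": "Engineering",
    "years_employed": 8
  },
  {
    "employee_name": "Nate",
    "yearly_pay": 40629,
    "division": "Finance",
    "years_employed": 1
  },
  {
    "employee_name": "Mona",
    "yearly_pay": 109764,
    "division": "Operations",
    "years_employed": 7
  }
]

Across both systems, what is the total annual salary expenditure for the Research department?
134469

Schema mappings:
- "unit" (system_hr3) = "division" (system_hr2) = department
- "compensation" (system_hr3) = "yearly_pay" (system_hr2) = salary

Research salaries from system_hr3: 50280
Research salaries from system_hr2: 84189

Total: 50280 + 84189 = 134469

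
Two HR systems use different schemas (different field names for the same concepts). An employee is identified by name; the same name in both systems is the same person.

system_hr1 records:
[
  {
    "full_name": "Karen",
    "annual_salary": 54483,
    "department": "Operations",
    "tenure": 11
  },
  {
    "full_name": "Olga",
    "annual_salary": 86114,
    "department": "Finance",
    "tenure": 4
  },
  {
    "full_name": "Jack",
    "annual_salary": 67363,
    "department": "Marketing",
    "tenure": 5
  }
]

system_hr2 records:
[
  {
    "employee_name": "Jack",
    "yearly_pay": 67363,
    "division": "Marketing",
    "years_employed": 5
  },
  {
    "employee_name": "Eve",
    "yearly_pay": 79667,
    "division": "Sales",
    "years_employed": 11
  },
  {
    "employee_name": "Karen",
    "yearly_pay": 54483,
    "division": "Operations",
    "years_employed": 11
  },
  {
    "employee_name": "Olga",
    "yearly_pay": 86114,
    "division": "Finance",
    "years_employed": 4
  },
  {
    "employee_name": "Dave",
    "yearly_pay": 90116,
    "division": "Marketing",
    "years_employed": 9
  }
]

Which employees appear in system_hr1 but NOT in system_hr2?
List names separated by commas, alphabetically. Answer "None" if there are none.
None

Schema mapping: "full_name" (system_hr1) = "employee_name" (system_hr2) = employee name

Names in system_hr1: ['Jack', 'Karen', 'Olga']
Names in system_hr2: ['Dave', 'Eve', 'Jack', 'Karen', 'Olga']

In system_hr1 but not system_hr2: None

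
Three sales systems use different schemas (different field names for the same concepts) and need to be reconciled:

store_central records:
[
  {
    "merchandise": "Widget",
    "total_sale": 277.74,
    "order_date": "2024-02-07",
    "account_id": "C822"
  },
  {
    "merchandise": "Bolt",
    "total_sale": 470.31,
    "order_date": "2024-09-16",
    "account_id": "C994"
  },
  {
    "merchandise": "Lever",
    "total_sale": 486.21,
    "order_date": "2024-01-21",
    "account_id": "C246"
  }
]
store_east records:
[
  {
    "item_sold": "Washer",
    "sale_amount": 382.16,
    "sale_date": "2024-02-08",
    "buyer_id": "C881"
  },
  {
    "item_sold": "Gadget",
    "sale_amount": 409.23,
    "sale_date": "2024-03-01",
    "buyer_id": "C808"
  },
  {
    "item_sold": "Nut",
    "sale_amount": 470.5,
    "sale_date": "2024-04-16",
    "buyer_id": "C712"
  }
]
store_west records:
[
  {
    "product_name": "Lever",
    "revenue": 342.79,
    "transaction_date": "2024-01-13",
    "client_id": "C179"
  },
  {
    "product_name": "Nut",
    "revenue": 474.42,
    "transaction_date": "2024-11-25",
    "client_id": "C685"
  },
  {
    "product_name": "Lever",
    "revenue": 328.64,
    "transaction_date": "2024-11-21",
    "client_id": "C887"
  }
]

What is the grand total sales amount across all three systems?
3642.0

Schema reconciliation - all amount fields map to sale amount:

store_central (total_sale): 1234.26
store_east (sale_amount): 1261.89
store_west (revenue): 1145.85

Grand total: 3642.0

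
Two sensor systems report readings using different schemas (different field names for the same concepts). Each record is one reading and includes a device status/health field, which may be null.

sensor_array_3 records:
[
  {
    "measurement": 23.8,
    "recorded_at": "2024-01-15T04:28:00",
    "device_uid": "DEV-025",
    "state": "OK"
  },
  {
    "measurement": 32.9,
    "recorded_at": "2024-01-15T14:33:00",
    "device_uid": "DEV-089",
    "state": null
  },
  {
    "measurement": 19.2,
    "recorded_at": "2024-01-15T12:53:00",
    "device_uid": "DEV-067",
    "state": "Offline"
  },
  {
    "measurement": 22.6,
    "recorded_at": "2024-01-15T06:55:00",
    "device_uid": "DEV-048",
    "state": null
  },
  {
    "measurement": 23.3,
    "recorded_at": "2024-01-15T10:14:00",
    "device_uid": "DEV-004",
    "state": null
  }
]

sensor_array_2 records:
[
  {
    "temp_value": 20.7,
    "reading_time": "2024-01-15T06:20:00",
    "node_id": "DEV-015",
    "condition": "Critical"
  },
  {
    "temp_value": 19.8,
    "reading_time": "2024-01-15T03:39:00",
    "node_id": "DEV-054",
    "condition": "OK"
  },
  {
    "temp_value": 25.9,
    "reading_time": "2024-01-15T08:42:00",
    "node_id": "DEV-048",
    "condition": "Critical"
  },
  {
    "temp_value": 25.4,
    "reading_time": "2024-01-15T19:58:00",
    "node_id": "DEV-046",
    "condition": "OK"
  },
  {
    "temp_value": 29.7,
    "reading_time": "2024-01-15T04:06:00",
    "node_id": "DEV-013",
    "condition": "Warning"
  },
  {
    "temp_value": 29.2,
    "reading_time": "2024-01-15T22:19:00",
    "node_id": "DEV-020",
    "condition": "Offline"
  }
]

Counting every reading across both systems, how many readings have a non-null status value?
8

Schema mapping: "state" (sensor_array_3) = "condition" (sensor_array_2) = status

Non-null in sensor_array_3: 2
Non-null in sensor_array_2: 6

Total non-null: 2 + 6 = 8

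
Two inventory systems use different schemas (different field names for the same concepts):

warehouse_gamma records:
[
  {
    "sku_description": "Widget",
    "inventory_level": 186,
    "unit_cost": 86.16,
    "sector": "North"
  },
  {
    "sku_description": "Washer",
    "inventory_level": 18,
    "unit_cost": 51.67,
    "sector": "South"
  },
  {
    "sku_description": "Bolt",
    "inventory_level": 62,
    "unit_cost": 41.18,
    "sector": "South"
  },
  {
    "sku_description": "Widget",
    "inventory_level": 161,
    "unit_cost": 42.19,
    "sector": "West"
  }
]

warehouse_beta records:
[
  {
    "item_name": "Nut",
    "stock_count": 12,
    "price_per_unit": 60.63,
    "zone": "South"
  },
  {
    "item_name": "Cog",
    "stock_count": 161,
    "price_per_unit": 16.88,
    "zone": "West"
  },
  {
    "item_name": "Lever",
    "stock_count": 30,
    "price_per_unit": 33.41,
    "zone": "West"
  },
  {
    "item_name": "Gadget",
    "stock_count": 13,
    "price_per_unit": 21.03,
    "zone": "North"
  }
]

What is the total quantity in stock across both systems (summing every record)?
643

To reconcile these schemas, identify the field holding the quantity in stock in each system:
1. In warehouse_gamma it is "inventory_level"
2. In warehouse_beta it is "stock_count"

From warehouse_gamma: 186 + 18 + 62 + 161 = 427
From warehouse_beta: 12 + 161 + 30 + 13 = 216

Total: 427 + 216 = 643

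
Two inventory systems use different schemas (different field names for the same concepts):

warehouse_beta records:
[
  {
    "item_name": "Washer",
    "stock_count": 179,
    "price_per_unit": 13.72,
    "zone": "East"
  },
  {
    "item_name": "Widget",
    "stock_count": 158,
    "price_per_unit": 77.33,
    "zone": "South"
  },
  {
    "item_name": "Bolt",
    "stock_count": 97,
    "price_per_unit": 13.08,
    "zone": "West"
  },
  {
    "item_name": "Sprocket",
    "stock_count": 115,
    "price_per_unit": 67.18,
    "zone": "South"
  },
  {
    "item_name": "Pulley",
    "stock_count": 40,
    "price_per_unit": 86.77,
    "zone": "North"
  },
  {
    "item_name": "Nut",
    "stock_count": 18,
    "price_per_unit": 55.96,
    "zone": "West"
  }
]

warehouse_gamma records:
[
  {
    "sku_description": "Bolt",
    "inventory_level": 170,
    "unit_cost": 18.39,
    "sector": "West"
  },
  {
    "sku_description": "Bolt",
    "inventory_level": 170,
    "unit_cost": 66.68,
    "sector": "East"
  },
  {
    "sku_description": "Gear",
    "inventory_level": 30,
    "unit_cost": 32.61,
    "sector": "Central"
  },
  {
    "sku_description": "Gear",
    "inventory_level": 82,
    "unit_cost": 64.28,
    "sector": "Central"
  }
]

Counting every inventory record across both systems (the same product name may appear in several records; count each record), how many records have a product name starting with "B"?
3

Schema mapping: "item_name" (warehouse_beta) = "sku_description" (warehouse_gamma) = product name

Records with product name starting with "B" in warehouse_beta: 1
Records with product name starting with "B" in warehouse_gamma: 2

Total: 1 + 2 = 3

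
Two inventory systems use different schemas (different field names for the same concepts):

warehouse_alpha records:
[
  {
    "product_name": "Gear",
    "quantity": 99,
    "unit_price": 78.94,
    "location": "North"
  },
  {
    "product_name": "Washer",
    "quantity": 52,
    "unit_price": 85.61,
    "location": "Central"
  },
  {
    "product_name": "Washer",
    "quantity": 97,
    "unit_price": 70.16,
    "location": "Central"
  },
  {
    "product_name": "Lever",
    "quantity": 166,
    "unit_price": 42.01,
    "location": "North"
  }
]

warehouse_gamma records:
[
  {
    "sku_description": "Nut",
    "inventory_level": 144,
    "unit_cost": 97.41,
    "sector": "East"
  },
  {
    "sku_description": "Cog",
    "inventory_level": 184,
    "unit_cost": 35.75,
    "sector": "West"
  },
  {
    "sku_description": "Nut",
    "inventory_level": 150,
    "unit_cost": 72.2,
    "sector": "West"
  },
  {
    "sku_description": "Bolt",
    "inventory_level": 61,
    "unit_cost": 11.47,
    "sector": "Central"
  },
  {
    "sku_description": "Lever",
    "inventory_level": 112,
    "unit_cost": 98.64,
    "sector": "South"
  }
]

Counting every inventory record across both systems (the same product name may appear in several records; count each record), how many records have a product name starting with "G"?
1

Schema mapping: "product_name" (warehouse_alpha) = "sku_description" (warehouse_gamma) = product name

Records with product name starting with "G" in warehouse_alpha: 1
Records with product name starting with "G" in warehouse_gamma: 0

Total: 1 + 0 = 1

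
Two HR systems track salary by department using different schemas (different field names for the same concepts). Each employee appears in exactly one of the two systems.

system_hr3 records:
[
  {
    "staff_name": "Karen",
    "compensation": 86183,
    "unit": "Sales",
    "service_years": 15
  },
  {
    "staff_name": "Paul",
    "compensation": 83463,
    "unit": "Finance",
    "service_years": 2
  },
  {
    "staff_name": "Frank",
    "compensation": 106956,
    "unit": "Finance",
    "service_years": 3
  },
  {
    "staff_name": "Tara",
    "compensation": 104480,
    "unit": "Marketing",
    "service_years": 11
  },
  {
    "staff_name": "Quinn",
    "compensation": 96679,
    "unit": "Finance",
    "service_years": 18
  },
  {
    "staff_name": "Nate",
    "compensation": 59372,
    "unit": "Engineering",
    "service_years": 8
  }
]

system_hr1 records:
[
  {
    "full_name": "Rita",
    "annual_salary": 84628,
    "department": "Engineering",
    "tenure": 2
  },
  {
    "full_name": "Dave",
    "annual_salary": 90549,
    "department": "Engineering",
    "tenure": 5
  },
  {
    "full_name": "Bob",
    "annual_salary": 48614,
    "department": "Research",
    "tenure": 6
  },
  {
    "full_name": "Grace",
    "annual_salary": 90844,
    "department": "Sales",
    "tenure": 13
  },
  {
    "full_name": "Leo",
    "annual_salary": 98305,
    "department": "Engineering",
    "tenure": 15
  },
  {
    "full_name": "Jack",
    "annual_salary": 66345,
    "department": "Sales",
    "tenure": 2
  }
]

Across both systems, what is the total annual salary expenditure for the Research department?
48614

Schema mappings:
- "unit" (system_hr3) = "department" (system_hr1) = department
- "compensation" (system_hr3) = "annual_salary" (system_hr1) = salary

Research salaries from system_hr3: 0
Research salaries from system_hr1: 48614

Total: 0 + 48614 = 48614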